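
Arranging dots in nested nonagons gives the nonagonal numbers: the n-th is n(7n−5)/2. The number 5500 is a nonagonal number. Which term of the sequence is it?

40

Set n(7n−5)/2 = 5500, giving 7n² − 5n − 11000 = 0.
The discriminant is 25 + 56·5500 = 308025, and √308025 = 555.
So n = (5 + 555) / 14 = 560/14 = 40.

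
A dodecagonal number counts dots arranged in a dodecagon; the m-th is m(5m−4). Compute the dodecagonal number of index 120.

120·(5·120 − 4) = 120·596 = 71520.

71520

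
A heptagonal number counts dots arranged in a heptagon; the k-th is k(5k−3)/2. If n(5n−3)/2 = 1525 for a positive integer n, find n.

25

Set n(5n−3)/2 = 1525, giving 5n² − 3n − 3050 = 0.
The discriminant is 9 + 40·1525 = 61009, and √61009 = 247.
So n = (3 + 247) / 10 = 250/10 = 25.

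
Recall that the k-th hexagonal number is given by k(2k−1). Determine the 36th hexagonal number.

2556

36·(2·36 − 1) = 36·71 = 2556.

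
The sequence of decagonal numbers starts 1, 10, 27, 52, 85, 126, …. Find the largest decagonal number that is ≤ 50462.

Solve n(4n−3) ≤ 50462 for integer n.
n = 112 gives 49840 ≤ 50462, while n = 113 gives 50737 > 50462; so the answer is 49840.

49840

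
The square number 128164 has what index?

358

We need n² = 128164, so n = √128164 = 358.
Check: 358² = 128164. ✓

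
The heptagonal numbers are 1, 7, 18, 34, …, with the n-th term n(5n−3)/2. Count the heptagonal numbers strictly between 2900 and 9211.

26

The n-th heptagonal number is n(5n−3)/2.
Smallest index with value > 2900: n = 35 (giving 3010).
Largest index with value < 9211: n = 60 (giving 8910).
Indices 35 through 60: 26 terms.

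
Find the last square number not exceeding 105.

100

Solve n² ≤ 105 for integer n.
n = 10 gives 100 ≤ 105, while n = 11 gives 121 > 105; so the answer is 100.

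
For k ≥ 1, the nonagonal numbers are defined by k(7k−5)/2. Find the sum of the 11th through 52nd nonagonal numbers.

Σ i(7i−5)/2 = (7Σi² − 5Σi) / 2 over i = 11..52.
Σi = 1378 − 55 = 1323 and Σi² = 48230 − 385 = 47845.
(7·47845 − 5·1323) / 2 = 328300/2 = 164150.

164150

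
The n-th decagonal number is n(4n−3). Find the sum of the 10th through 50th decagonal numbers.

166870

Σ i(4i−3) = 4Σi² − 3Σi over i = 10..50.
Σi = 1275 − 45 = 1230 and Σi² = 42925 − 285 = 42640.
4·42640 − 3·1230 = 166870.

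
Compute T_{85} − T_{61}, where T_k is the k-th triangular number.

1764

85·86/2 = 3655 and 61·62/2 = 1891.
Difference: 3655 − 1891 = 1764.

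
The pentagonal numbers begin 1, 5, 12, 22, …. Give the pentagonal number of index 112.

18760

The 112th pentagonal number is n(3n−1)/2 with n = 112.
112·(3·112 − 1)/2 = 112·335/2 = 18760.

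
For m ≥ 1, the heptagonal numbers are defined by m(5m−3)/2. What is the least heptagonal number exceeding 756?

Solve n(5n−3)/2 > 756 for integer n.
The largest n with value ≤ 756 is 17 (since 697 ≤ 756 < 783), so the first above is n = 18, value 783.

783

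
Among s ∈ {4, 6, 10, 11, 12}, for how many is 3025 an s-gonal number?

s = 4: P(4, 55) = 3025. ✓
s = 6: P(6, 39) = 3003 and P(6, 40) = 3160; 3025 is not s-gonal.
s = 10: P(10, 27) = 2835 and P(10, 28) = 3052; 3025 is not s-gonal.
s = 11: P(11, 26) = 2951 and P(11, 27) = 3186; 3025 is not s-gonal.
s = 12: P(12, 25) = 3025. ✓
Hits: s ∈ {4, 12} → 2.

2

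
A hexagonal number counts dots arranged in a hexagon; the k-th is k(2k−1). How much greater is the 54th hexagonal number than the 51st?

627

54·(2·54 − 1) = 5778 and 51·(2·51 − 1) = 5151.
Difference: 5778 − 5151 = 627.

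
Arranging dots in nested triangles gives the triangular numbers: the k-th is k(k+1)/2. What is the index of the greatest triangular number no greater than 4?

Solve n(n+1)/2 ≤ 4 for integer n.
n = 2 gives 3 ≤ 4, while n = 3 gives 6 > 4; so the answer is index 2.

2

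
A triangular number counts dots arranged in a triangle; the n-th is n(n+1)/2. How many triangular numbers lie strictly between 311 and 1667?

The n-th triangular number is n(n+1)/2.
Smallest index with value > 311: n = 25 (giving 325).
Largest index with value < 1667: n = 57 (giving 1653).
Indices 25 through 57: 33 terms.

33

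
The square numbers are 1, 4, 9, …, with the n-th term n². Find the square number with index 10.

10² = 100.

100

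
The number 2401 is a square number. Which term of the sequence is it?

49

We need n² = 2401, so n = √2401 = 49.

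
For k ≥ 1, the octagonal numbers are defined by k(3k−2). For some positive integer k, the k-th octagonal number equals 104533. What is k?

Set n(3n−2) = 104533, giving 3n² − 2n − 104533 = 0.
The discriminant is 4 + 12·104533 = 1254400, and √1254400 = 1120.
So n = (2 + 1120) / 6 = 1122/6 = 187.
Check: 187·(3·187 − 2) = 104533. ✓

187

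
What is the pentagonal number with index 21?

651

The 21st pentagonal number is n(3n−1)/2 with n = 21.
21·(3·21 − 1)/2 = 21·62/2 = 21·31 = 651.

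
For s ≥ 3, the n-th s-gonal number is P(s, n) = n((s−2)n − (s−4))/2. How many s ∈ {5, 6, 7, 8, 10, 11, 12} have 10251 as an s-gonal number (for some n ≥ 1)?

s = 5: P(5, 82) = 10045 and P(5, 83) = 10292; 10251 is not s-gonal.
s = 6: P(6, 71) = 10011 and P(6, 72) = 10296; 10251 is not s-gonal.
s = 7: P(7, 64) = 10144 and P(7, 65) = 10465; 10251 is not s-gonal.
s = 8: P(8, 58) = 9976 and P(8, 59) = 10325; 10251 is not s-gonal.
s = 10: P(10, 51) = 10251. ✓
s = 11: P(11, 48) = 10200 and P(11, 49) = 10633; 10251 is not s-gonal.
s = 12: P(12, 45) = 9945 and P(12, 46) = 10396; 10251 is not s-gonal.
Hits: s ∈ {10} → 1.

1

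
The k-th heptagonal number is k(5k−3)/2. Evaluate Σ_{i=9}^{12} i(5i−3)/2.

1052

Σ i(5i−3)/2 = (5Σi² − 3Σi) / 2 over i = 9..12.
Σi = 78 − 36 = 42 and Σi² = 650 − 204 = 446.
(5·446 − 3·42) / 2 = 2104/2 = 1052.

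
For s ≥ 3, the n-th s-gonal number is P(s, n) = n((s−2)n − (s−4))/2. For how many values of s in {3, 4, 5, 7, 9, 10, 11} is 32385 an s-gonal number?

s = 3: P(3, 254) = 32385. ✓
s = 4: P(4, 179) = 32041 and P(4, 180) = 32400; 32385 is not s-gonal.
s = 5: P(5, 147) = 32340 and P(5, 148) = 32782; 32385 is not s-gonal.
s = 7: P(7, 114) = 32319 and P(7, 115) = 32890; 32385 is not s-gonal.
s = 9: P(9, 96) = 32016 and P(9, 97) = 32689; 32385 is not s-gonal.
s = 10: P(10, 90) = 32130 and P(10, 91) = 32851; 32385 is not s-gonal.
s = 11: P(11, 85) = 32215 and P(11, 86) = 32981; 32385 is not s-gonal.
Hits: s ∈ {3} → 1.

1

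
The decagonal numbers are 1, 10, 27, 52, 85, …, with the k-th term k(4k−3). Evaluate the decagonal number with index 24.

24·(4·24 − 3) = 24·93 = 2232.

2232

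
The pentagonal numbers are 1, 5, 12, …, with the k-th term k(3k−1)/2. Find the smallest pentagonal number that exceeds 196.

210

Solve n(3n−1)/2 > 196 for integer n.
The largest n with value ≤ 196 is 11 (since 176 ≤ 196 < 210), so the first above is n = 12, value 210.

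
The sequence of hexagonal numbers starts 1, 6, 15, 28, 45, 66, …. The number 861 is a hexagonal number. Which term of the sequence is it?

Set n(2n−1) = 861, giving 2n² − n − 861 = 0.
So n = (1 + 83) / 4 = 84/4 = 21.
Check: 21·(2·21 − 1) = 861. ✓

21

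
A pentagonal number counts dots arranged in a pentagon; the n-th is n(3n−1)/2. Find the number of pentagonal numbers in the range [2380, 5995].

24

The n-th pentagonal number is n(3n−1)/2.
Smallest index with value ≥ 2380: n = 40 (giving 2380).
Largest index with value ≤ 5995: n = 63 (giving 5922).
Indices 40 through 63: 24 terms.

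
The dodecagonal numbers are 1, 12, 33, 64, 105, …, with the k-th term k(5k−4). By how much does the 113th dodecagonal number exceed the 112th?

Consecutive dodecagonal numbers differ by 10n − 9: here 10·113 − 9 = 1121.

1121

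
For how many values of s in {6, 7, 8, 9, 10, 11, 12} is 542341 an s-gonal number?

1

s = 6: P(6, 520) = 540280 and P(6, 521) = 542361; 542341 is not s-gonal.
s = 7: P(7, 466) = 542191 and P(7, 467) = 544522; 542341 is not s-gonal.
s = 8: P(8, 425) = 541025 and P(8, 426) = 543576; 542341 is not s-gonal.
s = 9: P(9, 394) = 542341. ✓
s = 10: P(10, 368) = 540592 and P(10, 369) = 543537; 542341 is not s-gonal.
s = 11: P(11, 347) = 540626 and P(11, 348) = 543750; 542341 is not s-gonal.
s = 12: P(12, 329) = 539889 and P(12, 330) = 543180; 542341 is not s-gonal.
Hits: s ∈ {9} → 1.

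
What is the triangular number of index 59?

The 59th triangular number is n(n+1)/2 with n = 59.
59·60/2 = 3540/2 = 1770.

1770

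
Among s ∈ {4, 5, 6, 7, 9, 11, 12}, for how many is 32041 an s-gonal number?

1

s = 4: P(4, 179) = 32041. ✓
s = 5: P(5, 146) = 31901 and P(5, 147) = 32340; 32041 is not s-gonal.
s = 6: P(6, 126) = 31626 and P(6, 127) = 32131; 32041 is not s-gonal.
s = 7: P(7, 113) = 31753 and P(7, 114) = 32319; 32041 is not s-gonal.
s = 9: P(9, 96) = 32016 and P(9, 97) = 32689; 32041 is not s-gonal.
s = 11: P(11, 84) = 31458 and P(11, 85) = 32215; 32041 is not s-gonal.
s = 12: P(12, 80) = 31680 and P(12, 81) = 32481; 32041 is not s-gonal.
Hits: s ∈ {4} → 1.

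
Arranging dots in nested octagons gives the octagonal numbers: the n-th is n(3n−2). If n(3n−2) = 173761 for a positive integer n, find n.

Set n(3n−2) = 173761, giving 3n² − 2n − 173761 = 0.
The discriminant is 4 + 12·173761 = 2085136, and √2085136 = 1444.
So n = (2 + 1444) / 6 = 1446/6 = 241.

241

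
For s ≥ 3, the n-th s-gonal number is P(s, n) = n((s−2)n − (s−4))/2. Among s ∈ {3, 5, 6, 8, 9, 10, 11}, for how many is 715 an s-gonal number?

s = 3: P(3, 37) = 703 and P(3, 38) = 741; 715 is not s-gonal.
s = 5: P(5, 22) = 715. ✓
s = 6: P(6, 19) = 703 and P(6, 20) = 780; 715 is not s-gonal.
s = 8: P(8, 15) = 645 and P(8, 16) = 736; 715 is not s-gonal.
s = 9: P(9, 14) = 651 and P(9, 15) = 750; 715 is not s-gonal.
s = 10: P(10, 13) = 637 and P(10, 14) = 742; 715 is not s-gonal.
s = 11: P(11, 13) = 715. ✓
Hits: s ∈ {5, 11} → 2.

2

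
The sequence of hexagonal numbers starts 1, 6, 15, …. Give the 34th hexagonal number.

2278

34·(2·34 − 1) = 34·67 = 2278.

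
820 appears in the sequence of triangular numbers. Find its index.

Set n(n+1)/2 = 820, giving n² + n − 1640 = 0.
So n = (-1 + 81) / 2 = 80/2 = 40.

40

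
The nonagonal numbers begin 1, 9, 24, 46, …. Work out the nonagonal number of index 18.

The 18th nonagonal number is n(7n−5)/2 with n = 18.
18·(7·18 − 5)/2 = 18·121/2 = 1089.

1089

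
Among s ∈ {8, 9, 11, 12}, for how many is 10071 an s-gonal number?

1

s = 8: P(8, 58) = 9976 and P(8, 59) = 10325; 10071 is not s-gonal.
s = 9: P(9, 54) = 10071. ✓
s = 11: P(11, 47) = 9776 and P(11, 48) = 10200; 10071 is not s-gonal.
s = 12: P(12, 45) = 9945 and P(12, 46) = 10396; 10071 is not s-gonal.
Hits: s ∈ {9} → 1.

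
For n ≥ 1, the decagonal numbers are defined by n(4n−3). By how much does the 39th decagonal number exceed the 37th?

602

39·(4·39 − 3) = 5967 and 37·(4·37 − 3) = 5365.
Difference: 5967 − 5365 = 602.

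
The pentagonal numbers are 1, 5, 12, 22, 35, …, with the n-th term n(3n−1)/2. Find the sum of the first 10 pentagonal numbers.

550

Σ i(3i−1)/2 = (3Σi² − Σi) / 2 over i = 1..10.
Σi = 55 and Σi² = 385.
(3·385 − 1·55) / 2 = 1100/2 = 550.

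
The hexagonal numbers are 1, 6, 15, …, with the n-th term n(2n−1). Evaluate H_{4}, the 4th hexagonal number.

28

The 4th hexagonal number is n(2n−1) with n = 4.
4·(2·4 − 1) = 4·7 = 28.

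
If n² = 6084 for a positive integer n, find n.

We need n² = 6084, so n = √6084 = 78.

78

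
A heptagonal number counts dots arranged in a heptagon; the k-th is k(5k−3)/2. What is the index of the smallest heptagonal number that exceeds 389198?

Solve n(5n−3)/2 > 389198 for integer n.
The largest n with value ≤ 389198 is 394 (since 387499 ≤ 389198 < 389470), so the first above is n = 395, value 389470.

395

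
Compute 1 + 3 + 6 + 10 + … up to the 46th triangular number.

Σ i(i+1)/2 = (Σi² + Σi) / 2 over i = 1..46.
Σi = 1081 and Σi² = 33511.
(1·33511 + 1·1081) / 2 = 34592/2 = 17296.

17296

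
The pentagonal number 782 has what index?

23

Set n(3n−1)/2 = 782, giving 3n² − n − 1564 = 0.
The discriminant is 1 + 24·782 = 18769, and √18769 = 137.
So n = (1 + 137) / 6 = 138/6 = 23.
Check: 23·(3·23 − 1)/2 = 782. ✓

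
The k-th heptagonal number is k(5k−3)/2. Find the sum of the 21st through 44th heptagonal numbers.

65080

Σ i(5i−3)/2 = (5Σi² − 3Σi) / 2 over i = 21..44.
Σi = 990 − 210 = 780 and Σi² = 29370 − 2870 = 26500.
(5·26500 − 3·780) / 2 = 130160/2 = 65080.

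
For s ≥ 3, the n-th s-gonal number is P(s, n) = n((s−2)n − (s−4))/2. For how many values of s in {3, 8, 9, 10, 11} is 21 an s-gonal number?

s = 3: P(3, 6) = 21. ✓
s = 8: P(8, 3) = 21. ✓
s = 9: P(9, 2) = 9 and P(9, 3) = 24; 21 is not s-gonal.
s = 10: P(10, 2) = 10 and P(10, 3) = 27; 21 is not s-gonal.
s = 11: P(11, 2) = 11 and P(11, 3) = 30; 21 is not s-gonal.
Hits: s ∈ {3, 8} → 2.

2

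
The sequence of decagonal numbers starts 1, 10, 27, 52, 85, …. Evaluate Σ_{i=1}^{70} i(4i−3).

Σ i(4i−3) = 4Σi² − 3Σi over i = 1..70.
Σi = 2485 and Σi² = 116795.
4·116795 − 3·2485 = 459725.

459725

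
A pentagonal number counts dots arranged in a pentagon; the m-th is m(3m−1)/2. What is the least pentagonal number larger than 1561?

1617

Solve n(3n−1)/2 > 1561 for integer n.
The largest n with value ≤ 1561 is 32 (since 1520 ≤ 1561 < 1617), so the first above is n = 33, value 1617.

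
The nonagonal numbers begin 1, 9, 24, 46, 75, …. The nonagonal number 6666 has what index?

Set n(7n−5)/2 = 6666, giving 7n² − 5n − 13332 = 0.
The discriminant is 25 + 56·6666 = 373321, and √373321 = 611.
So n = (5 + 611) / 14 = 616/14 = 44.

44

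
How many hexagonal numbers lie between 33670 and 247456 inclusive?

223

The n-th hexagonal number is n(2n−1).
Smallest index with value ≥ 33670: n = 130 (giving 33670).
Largest index with value ≤ 247456: n = 352 (giving 247456).
Indices 130 through 352: 223 terms.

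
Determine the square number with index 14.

The 14th square number is n² with n = 14.
14² = 196.

196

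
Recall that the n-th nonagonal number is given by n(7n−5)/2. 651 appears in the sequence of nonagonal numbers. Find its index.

14

Set n(7n−5)/2 = 651, giving 7n² − 5n − 1302 = 0.
So n = (5 + 191) / 14 = 196/14 = 14.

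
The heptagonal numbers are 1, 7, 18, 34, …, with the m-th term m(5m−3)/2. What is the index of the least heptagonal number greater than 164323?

Solve n(5n−3)/2 > 164323 for integer n.
The largest n with value ≤ 164323 is 256 (since 163456 ≤ 164323 < 164737), so the first above is n = 257, value 164737.

257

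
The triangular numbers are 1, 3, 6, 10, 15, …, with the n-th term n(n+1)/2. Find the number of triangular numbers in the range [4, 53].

The n-th triangular number is n(n+1)/2.
Smallest index with value ≥ 4: n = 3 (giving 6).
Largest index with value ≤ 53: n = 9 (giving 45).
Indices 3 through 9: 7 terms.

7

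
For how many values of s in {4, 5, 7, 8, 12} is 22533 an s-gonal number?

s = 4: P(4, 150) = 22500 and P(4, 151) = 22801; 22533 is not s-gonal.
s = 5: P(5, 122) = 22265 and P(5, 123) = 22632; 22533 is not s-gonal.
s = 7: P(7, 95) = 22420 and P(7, 96) = 22896; 22533 is not s-gonal.
s = 8: P(8, 87) = 22533. ✓
s = 12: P(12, 67) = 22177 and P(12, 68) = 22848; 22533 is not s-gonal.
Hits: s ∈ {8} → 1.

1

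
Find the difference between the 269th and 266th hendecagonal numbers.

7212

269·(9·269 − 7)/2 = 324683 and 266·(9·266 − 7)/2 = 317471.
Difference: 324683 − 317471 = 7212.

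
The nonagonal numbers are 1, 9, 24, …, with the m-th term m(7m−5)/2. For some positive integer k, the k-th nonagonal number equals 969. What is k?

17

Set n(7n−5)/2 = 969, giving 7n² − 5n − 1938 = 0.
The discriminant is 25 + 56·969 = 54289, and √54289 = 233.
So n = (5 + 233) / 14 = 238/14 = 17.
Check: 17·(7·17 − 5)/2 = 969. ✓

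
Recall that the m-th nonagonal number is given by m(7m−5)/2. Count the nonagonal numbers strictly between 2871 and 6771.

The n-th nonagonal number is n(7n−5)/2.
Smallest index with value > 2871: n = 30 (giving 3075).
Largest index with value < 6771: n = 44 (giving 6666).
Indices 30 through 44: 15 terms.

15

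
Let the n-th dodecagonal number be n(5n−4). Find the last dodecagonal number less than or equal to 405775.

404985

Solve n(5n−4) ≤ 405775 for integer n.
n = 285 gives 404985 ≤ 405775, while n = 286 gives 407836 > 405775; so the answer is 404985.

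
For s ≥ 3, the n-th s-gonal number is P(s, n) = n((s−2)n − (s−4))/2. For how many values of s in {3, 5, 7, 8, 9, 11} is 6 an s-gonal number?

s = 3: P(3, 3) = 6. ✓
s = 5: P(5, 2) = 5 and P(5, 3) = 12; 6 is not s-gonal.
s = 7: P(7, 1) = 1 and P(7, 2) = 7; 6 is not s-gonal.
s = 8: P(8, 1) = 1 and P(8, 2) = 8; 6 is not s-gonal.
s = 9: P(9, 1) = 1 and P(9, 2) = 9; 6 is not s-gonal.
s = 11: P(11, 1) = 1 and P(11, 2) = 11; 6 is not s-gonal.
Hits: s ∈ {3} → 1.

1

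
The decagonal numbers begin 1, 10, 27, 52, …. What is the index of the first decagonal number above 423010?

Solve n(4n−3) > 423010 for integer n.
The largest n with value ≤ 423010 is 325 (since 421525 ≤ 423010 < 424126), so the first above is n = 326, value 424126.

326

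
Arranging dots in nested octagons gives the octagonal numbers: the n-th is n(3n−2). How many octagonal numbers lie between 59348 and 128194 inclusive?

67

The n-th octagonal number is n(3n−2).
Smallest index with value ≥ 59348: n = 141 (giving 59361).
Largest index with value ≤ 128194: n = 207 (giving 128133).
Indices 141 through 207: 67 terms.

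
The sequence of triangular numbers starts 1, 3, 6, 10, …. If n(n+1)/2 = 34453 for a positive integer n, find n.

262

Set n(n+1)/2 = 34453, giving n² + n − 68906 = 0.
The discriminant is 1 + 8·34453 = 275625, and √275625 = 525.
So n = (-1 + 525) / 2 = 524/2 = 262.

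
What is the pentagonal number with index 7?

7·(3·7 − 1)/2 = 7·20/2 = 7·10 = 70.

70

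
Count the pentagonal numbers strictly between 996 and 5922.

The n-th pentagonal number is n(3n−1)/2.
Smallest index with value > 996: n = 26 (giving 1001).
Largest index with value < 5922: n = 62 (giving 5735).
Indices 26 through 62: 37 terms.

37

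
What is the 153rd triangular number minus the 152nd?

153

Consecutive triangular numbers differ by n: T_{153} − T_{152} = 153.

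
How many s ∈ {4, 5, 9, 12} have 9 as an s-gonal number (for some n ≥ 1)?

2

s = 4: P(4, 3) = 9. ✓
s = 5: P(5, 2) = 5 and P(5, 3) = 12; 9 is not s-gonal.
s = 9: P(9, 2) = 9. ✓
s = 12: P(12, 1) = 1 and P(12, 2) = 12; 9 is not s-gonal.
Hits: s ∈ {4, 9} → 2.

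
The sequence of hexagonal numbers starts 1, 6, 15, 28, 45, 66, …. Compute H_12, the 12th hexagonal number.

276

12·(2·12 − 1) = 12·23 = 276.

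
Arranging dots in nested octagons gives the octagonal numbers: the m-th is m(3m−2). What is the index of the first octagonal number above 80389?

Solve n(3n−2) > 80389 for integer n.
The largest n with value ≤ 80389 is 164 (since 80360 ≤ 80389 < 81345), so the first above is n = 165, value 81345.

165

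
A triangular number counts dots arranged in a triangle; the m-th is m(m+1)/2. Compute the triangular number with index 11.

The 11th triangular number is n(n+1)/2 with n = 11.
11·12/2 = 132/2 = 66.

66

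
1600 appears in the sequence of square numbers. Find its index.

We need n² = 1600, so n = √1600 = 40.

40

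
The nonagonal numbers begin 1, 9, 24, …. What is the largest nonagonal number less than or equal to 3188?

3075

Solve n(7n−5)/2 ≤ 3188 for integer n.
n = 30 gives 3075 ≤ 3188, while n = 31 gives 3286 > 3188; so the answer is 3075.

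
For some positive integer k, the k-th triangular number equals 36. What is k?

Set n(n+1)/2 = 36, giving n² + n − 72 = 0.
So n = (-1 + 17) / 2 = 16/2 = 8.

8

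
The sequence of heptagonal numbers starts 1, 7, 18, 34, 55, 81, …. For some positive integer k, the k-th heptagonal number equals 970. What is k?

20

Set n(5n−3)/2 = 970, giving 5n² − 3n − 1940 = 0.
The discriminant is 9 + 40·970 = 38809, and √38809 = 197.
So n = (3 + 197) / 10 = 200/10 = 20.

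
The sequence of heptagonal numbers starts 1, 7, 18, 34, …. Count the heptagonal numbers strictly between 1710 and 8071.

31

The n-th heptagonal number is n(5n−3)/2.
Smallest index with value > 1710: n = 27 (giving 1782).
Largest index with value < 8071: n = 57 (giving 8037).
Indices 27 through 57: 31 terms.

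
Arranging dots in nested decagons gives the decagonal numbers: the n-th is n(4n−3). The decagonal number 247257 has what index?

Set n(4n−3) = 247257, giving 4n² − 3n − 247257 = 0.
So n = (3 + 1989) / 8 = 1992/8 = 249.
Check: 249·(4·249 − 3) = 247257. ✓

249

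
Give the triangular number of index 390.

390·391/2 = 152490/2 = 76245.

76245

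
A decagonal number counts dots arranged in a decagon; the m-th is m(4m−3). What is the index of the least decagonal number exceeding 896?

16

Solve n(4n−3) > 896 for integer n.
The largest n with value ≤ 896 is 15 (since 855 ≤ 896 < 976), so the first above is n = 16, value 976.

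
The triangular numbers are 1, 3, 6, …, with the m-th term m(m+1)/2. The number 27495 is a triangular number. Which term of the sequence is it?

234

Set n(n+1)/2 = 27495, giving n² + n − 54990 = 0.
The discriminant is 1 + 8·27495 = 219961, and √219961 = 469.
So n = (-1 + 469) / 2 = 468/2 = 234.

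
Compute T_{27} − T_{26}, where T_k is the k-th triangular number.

27

Consecutive triangular numbers differ by n: T_{27} − T_{26} = 27.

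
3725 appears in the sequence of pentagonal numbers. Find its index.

Set n(3n−1)/2 = 3725, giving 3n² − n − 7450 = 0.
The discriminant is 1 + 24·3725 = 89401, and √89401 = 299.
So n = (1 + 299) / 6 = 300/6 = 50.

50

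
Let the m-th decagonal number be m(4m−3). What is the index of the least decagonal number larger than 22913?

77

Solve n(4n−3) > 22913 for integer n.
The largest n with value ≤ 22913 is 76 (since 22876 ≤ 22913 < 23485), so the first above is n = 77, value 23485.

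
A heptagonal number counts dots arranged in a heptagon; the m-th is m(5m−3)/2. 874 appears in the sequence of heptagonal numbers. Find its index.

19

Set n(5n−3)/2 = 874, giving 5n² − 3n − 1748 = 0.
So n = (3 + 187) / 10 = 190/10 = 19.
Check: 19·(5·19 − 3)/2 = 874. ✓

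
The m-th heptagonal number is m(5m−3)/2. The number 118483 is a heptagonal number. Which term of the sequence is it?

218

Set n(5n−3)/2 = 118483, giving 5n² − 3n − 236966 = 0.
So n = (3 + 2177) / 10 = 2180/10 = 218.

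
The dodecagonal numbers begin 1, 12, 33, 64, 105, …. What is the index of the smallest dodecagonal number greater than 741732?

386

Solve n(5n−4) > 741732 for integer n.
The largest n with value ≤ 741732 is 385 (since 739585 ≤ 741732 < 743436), so the first above is n = 386, value 743436.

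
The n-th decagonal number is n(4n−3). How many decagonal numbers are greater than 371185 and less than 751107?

The n-th decagonal number is n(4n−3).
Smallest index with value > 371185: n = 306 (giving 373626).
Largest index with value < 751107: n = 433 (giving 748657).
Indices 306 through 433: 128 terms.

128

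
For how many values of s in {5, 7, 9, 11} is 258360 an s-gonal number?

s = 5: P(5, 415) = 258130 and P(5, 416) = 259376; 258360 is not s-gonal.
s = 7: P(7, 321) = 257121 and P(7, 322) = 258727; 258360 is not s-gonal.
s = 9: P(9, 272) = 258264 and P(9, 273) = 260169; 258360 is not s-gonal.
s = 11: P(11, 240) = 258360. ✓
Hits: s ∈ {11} → 1.

1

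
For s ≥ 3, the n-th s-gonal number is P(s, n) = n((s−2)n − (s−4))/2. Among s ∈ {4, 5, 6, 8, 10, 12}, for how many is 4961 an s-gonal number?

1

s = 4: P(4, 70) = 4900 and P(4, 71) = 5041; 4961 is not s-gonal.
s = 5: P(5, 57) = 4845 and P(5, 58) = 5017; 4961 is not s-gonal.
s = 6: P(6, 50) = 4950 and P(6, 51) = 5151; 4961 is not s-gonal.
s = 8: P(8, 41) = 4961. ✓
s = 10: P(10, 35) = 4795 and P(10, 36) = 5076; 4961 is not s-gonal.
s = 12: P(12, 31) = 4681 and P(12, 32) = 4992; 4961 is not s-gonal.
Hits: s ∈ {8} → 1.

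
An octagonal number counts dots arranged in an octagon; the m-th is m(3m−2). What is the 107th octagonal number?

The 107th octagonal number is n(3n−2) with n = 107.
107·(3·107 − 2) = 107·319 = 34133.

34133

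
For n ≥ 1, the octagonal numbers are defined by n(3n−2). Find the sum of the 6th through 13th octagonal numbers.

2140

Σ i(3i−2) = 3Σi² − 2Σi over i = 6..13.
Σi = 91 − 15 = 76 and Σi² = 819 − 55 = 764.
3·764 − 2·76 = 2140.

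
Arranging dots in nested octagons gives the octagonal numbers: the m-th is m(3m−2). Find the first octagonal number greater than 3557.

Solve n(3n−2) > 3557 for integer n.
The largest n with value ≤ 3557 is 34 (since 3400 ≤ 3557 < 3605), so the first above is n = 35, value 3605.

3605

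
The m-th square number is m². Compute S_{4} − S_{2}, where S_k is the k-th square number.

12

4² = 16 and 2² = 4.
Difference: 16 − 4 = 12.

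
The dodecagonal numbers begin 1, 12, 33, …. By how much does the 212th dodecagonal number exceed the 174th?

212·(5·212 − 4) = 223872 and 174·(5·174 − 4) = 150684.
Difference: 223872 − 150684 = 73188.

73188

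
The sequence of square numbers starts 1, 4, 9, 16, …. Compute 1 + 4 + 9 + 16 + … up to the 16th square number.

1496

Σ_{i=1}^{16} i² = 16·17·33/6 = 1496.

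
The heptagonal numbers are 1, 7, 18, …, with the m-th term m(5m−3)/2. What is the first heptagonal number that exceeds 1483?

Solve n(5n−3)/2 > 1483 for integer n.
The largest n with value ≤ 1483 is 24 (since 1404 ≤ 1483 < 1525), so the first above is n = 25, value 1525.

1525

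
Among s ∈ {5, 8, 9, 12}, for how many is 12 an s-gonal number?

s = 5: P(5, 3) = 12. ✓
s = 8: P(8, 2) = 8 and P(8, 3) = 21; 12 is not s-gonal.
s = 9: P(9, 2) = 9 and P(9, 3) = 24; 12 is not s-gonal.
s = 12: P(12, 2) = 12. ✓
Hits: s ∈ {5, 12} → 2.

2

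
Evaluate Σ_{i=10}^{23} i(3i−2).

Σ i(3i−2) = 3Σi² − 2Σi over i = 10..23.
Σi = 276 − 45 = 231 and Σi² = 4324 − 285 = 4039.
3·4039 − 2·231 = 11655.

11655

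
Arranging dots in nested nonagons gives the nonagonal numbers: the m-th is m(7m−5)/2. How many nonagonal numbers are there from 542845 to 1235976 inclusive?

The n-th nonagonal number is n(7n−5)/2.
Smallest index with value ≥ 542845: n = 395 (giving 545100).
Largest index with value ≤ 1235976: n = 594 (giving 1233441).
Indices 395 through 594: 200 terms.

200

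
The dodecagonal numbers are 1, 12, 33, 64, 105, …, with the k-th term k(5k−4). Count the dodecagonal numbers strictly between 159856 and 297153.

65

The n-th dodecagonal number is n(5n−4).
Smallest index with value > 159856: n = 180 (giving 161280).
Largest index with value < 297153: n = 244 (giving 296704).
Indices 180 through 244: 65 terms.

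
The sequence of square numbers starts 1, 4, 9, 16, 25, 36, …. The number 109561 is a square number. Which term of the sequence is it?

331

We need n² = 109561, so n = √109561 = 331.
Check: 331² = 109561. ✓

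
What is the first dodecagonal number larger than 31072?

31680

Solve n(5n−4) > 31072 for integer n.
The largest n with value ≤ 31072 is 79 (since 30889 ≤ 31072 < 31680), so the first above is n = 80, value 31680.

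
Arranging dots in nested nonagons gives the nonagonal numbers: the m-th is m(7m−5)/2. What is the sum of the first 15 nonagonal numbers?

Σ i(7i−5)/2 = (7Σi² − 5Σi) / 2 over i = 1..15.
Σi = 120 and Σi² = 1240.
(7·1240 − 5·120) / 2 = 8080/2 = 4040.

4040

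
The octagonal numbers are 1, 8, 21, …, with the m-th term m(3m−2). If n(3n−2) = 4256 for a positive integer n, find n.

38

Set n(3n−2) = 4256, giving 3n² − 2n − 4256 = 0.
The discriminant is 4 + 12·4256 = 51076, and √51076 = 226.
So n = (2 + 226) / 6 = 228/6 = 38.
Check: 38·(3·38 − 2) = 4256. ✓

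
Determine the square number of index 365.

133225

The 365th square number is n² with n = 365.
365² = 133225.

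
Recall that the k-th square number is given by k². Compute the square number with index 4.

The 4th square number is n² with n = 4.
4² = 16.

16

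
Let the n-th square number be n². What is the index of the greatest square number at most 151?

12

Solve n² ≤ 151 for integer n.
n = 12 gives 144 ≤ 151, while n = 13 gives 169 > 151; so the answer is index 12.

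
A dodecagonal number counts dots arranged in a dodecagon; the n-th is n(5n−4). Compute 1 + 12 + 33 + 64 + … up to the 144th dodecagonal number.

4986840

Σ i(5i−4) = 5Σi² − 4Σi over i = 1..144.
Σi = 10440 and Σi² = 1005720.
5·1005720 − 4·10440 = 4986840.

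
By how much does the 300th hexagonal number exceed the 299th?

Consecutive hexagonal numbers differ by 4n − 3: here 4·300 − 3 = 1197.

1197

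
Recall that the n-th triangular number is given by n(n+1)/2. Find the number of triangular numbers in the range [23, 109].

The n-th triangular number is n(n+1)/2.
Smallest index with value ≥ 23: n = 7 (giving 28).
Largest index with value ≤ 109: n = 14 (giving 105).
Indices 7 through 14: 8 terms.

8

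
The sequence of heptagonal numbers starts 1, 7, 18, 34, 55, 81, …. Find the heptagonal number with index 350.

The 350th heptagonal number is n(5n−3)/2 with n = 350.
350·(5·350 − 3)/2 = 350·1747/2 = 305725.

305725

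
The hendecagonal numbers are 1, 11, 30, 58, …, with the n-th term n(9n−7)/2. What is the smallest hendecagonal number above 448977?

Solve n(9n−7)/2 > 448977 for integer n.
The largest n with value ≤ 448977 is 316 (since 448246 ≤ 448977 < 451091), so the first above is n = 317, value 451091.

451091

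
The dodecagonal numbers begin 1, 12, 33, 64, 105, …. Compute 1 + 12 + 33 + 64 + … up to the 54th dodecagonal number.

263835

Σ i(5i−4) = 5Σi² − 4Σi over i = 1..54.
Σi = 1485 and Σi² = 53955.
5·53955 − 4·1485 = 263835.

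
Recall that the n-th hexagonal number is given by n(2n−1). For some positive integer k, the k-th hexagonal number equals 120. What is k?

Set n(2n−1) = 120, giving 2n² − n − 120 = 0.
The discriminant is 1 + 8·120 = 961, and √961 = 31.
So n = (1 + 31) / 4 = 32/4 = 8.

8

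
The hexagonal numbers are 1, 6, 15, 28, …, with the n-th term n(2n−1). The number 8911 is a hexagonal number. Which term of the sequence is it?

67

Set n(2n−1) = 8911, giving 2n² − n − 8911 = 0.
So n = (1 + 267) / 4 = 268/4 = 67.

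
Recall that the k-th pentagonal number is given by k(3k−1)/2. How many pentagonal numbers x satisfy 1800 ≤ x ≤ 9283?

The n-th pentagonal number is n(3n−1)/2.
Smallest index with value ≥ 1800: n = 35 (giving 1820).
Largest index with value ≤ 9283: n = 78 (giving 9087).
Indices 35 through 78: 44 terms.

44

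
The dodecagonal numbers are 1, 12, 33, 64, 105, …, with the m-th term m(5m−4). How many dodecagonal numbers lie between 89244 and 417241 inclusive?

The n-th dodecagonal number is n(5n−4).
Smallest index with value ≥ 89244: n = 134 (giving 89244).
Largest index with value ≤ 417241: n = 289 (giving 416449).
Indices 134 through 289: 156 terms.

156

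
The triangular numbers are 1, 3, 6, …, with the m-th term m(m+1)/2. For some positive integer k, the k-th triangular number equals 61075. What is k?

Set n(n+1)/2 = 61075, giving n² + n − 122150 = 0.
The discriminant is 1 + 8·61075 = 488601, and √488601 = 699.
So n = (-1 + 699) / 2 = 698/2 = 349.
Check: 349·350/2 = 61075. ✓

349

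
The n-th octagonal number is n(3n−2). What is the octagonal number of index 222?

222·(3·222 − 2) = 222·664 = 147408.

147408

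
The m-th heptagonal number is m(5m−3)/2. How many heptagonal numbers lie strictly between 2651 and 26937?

The n-th heptagonal number is n(5n−3)/2.
Smallest index with value > 2651: n = 33 (giving 2673).
Largest index with value < 26937: n = 104 (giving 26884).
Indices 33 through 104: 72 terms.

72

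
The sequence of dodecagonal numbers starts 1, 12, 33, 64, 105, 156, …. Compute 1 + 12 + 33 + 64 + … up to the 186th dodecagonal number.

10741841

Σ i(5i−4) = 5Σi² − 4Σi over i = 1..186.
Σi = 17391 and Σi² = 2162281.
5·2162281 − 4·17391 = 10741841.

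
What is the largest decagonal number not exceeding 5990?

5967

Solve n(4n−3) ≤ 5990 for integer n.
n = 39 gives 5967 ≤ 5990, while n = 40 gives 6280 > 5990; so the answer is 5967.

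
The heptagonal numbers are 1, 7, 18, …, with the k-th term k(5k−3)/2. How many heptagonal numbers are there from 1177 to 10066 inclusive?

The n-th heptagonal number is n(5n−3)/2.
Smallest index with value ≥ 1177: n = 22 (giving 1177).
Largest index with value ≤ 10066: n = 63 (giving 9828).
Indices 22 through 63: 42 terms.

42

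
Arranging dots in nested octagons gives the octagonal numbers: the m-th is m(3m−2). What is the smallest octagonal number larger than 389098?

390241

Solve n(3n−2) > 389098 for integer n.
The largest n with value ≤ 389098 is 360 (since 388080 ≤ 389098 < 390241), so the first above is n = 361, value 390241.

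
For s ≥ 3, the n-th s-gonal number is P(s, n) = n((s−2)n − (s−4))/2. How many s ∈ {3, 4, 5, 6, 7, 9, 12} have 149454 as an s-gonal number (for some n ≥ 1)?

s = 3: P(3, 546) = 149331 and P(3, 547) = 149878; 149454 is not s-gonal.
s = 4: P(4, 386) = 148996 and P(4, 387) = 149769; 149454 is not s-gonal.
s = 5: P(5, 315) = 148680 and P(5, 316) = 149626; 149454 is not s-gonal.
s = 6: P(6, 273) = 148785 and P(6, 274) = 149878; 149454 is not s-gonal.
s = 7: P(7, 244) = 148474 and P(7, 245) = 149695; 149454 is not s-gonal.
s = 9: P(9, 207) = 149454. ✓
s = 12: P(12, 173) = 148953 and P(12, 174) = 150684; 149454 is not s-gonal.
Hits: s ∈ {9} → 1.

1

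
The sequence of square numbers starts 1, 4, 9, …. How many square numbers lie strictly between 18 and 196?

9

The n-th square number is n².
Smallest index with value > 18: n = 5 (giving 25).
Largest index with value < 196: n = 13 (giving 169).
Indices 5 through 13: 9 terms.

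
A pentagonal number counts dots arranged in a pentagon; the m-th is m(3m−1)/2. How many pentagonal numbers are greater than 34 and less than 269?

The n-th pentagonal number is n(3n−1)/2.
Smallest index with value > 34: n = 5 (giving 35).
Largest index with value < 269: n = 13 (giving 247).
Indices 5 through 13: 9 terms.

9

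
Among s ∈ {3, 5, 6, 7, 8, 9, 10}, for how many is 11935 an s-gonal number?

2

s = 3: P(3, 154) = 11935. ✓
s = 5: P(5, 89) = 11837 and P(5, 90) = 12105; 11935 is not s-gonal.
s = 6: P(6, 77) = 11781 and P(6, 78) = 12090; 11935 is not s-gonal.
s = 7: P(7, 69) = 11799 and P(7, 70) = 12145; 11935 is not s-gonal.
s = 8: P(8, 63) = 11781 and P(8, 64) = 12160; 11935 is not s-gonal.
s = 9: P(9, 58) = 11629 and P(9, 59) = 12036; 11935 is not s-gonal.
s = 10: P(10, 55) = 11935. ✓
Hits: s ∈ {3, 10} → 2.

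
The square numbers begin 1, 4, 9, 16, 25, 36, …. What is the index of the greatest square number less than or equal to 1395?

37

Solve n² ≤ 1395 for integer n.
n = 37 gives 1369 ≤ 1395, while n = 38 gives 1444 > 1395; so the answer is index 37.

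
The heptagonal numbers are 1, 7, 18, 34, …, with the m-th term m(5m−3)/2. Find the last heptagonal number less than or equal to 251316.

250747

Solve n(5n−3)/2 ≤ 251316 for integer n.
n = 317 gives 250747 ≤ 251316, while n = 318 gives 252333 > 251316; so the answer is 250747.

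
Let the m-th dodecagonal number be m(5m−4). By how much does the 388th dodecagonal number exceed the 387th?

Consecutive dodecagonal numbers differ by 10n − 9: here 10·388 − 9 = 3871.

3871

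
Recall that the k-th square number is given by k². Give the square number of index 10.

100

The 10th square number is n² with n = 10.
10² = 100.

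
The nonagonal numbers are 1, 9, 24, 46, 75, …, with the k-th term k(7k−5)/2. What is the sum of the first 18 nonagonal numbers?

6954

Σ i(7i−5)/2 = (7Σi² − 5Σi) / 2 over i = 1..18.
Σi = 171 and Σi² = 2109.
(7·2109 − 5·171) / 2 = 13908/2 = 6954.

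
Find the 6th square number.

36

The 6th square number is n² with n = 6.
6² = 36.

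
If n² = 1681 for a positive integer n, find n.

We need n² = 1681, so n = √1681 = 41.

41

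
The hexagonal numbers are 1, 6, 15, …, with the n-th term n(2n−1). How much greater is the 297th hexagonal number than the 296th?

Consecutive hexagonal numbers differ by 4n − 3: here 4·297 − 3 = 1185.

1185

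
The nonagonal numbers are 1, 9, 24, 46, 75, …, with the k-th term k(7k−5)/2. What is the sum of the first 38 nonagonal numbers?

64714

Σ i(7i−5)/2 = (7Σi² − 5Σi) / 2 over i = 1..38.
Σi = 741 and Σi² = 19019.
(7·19019 − 5·741) / 2 = 129428/2 = 64714.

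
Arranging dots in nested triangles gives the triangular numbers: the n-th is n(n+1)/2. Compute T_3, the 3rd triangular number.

6

The 3rd triangular number is n(n+1)/2 with n = 3.
3·4/2 = 12/2 = 6.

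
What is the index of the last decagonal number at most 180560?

212

Solve n(4n−3) ≤ 180560 for integer n.
n = 212 gives 179140 ≤ 180560, while n = 213 gives 180837 > 180560; so the answer is index 212.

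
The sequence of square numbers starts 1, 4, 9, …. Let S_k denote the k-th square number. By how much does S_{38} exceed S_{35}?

38² = 1444 and 35² = 1225.
Difference: 1444 − 1225 = 219.

219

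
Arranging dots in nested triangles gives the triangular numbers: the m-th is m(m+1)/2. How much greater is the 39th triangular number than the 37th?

39·40/2 = 780 and 37·38/2 = 703.
Difference: 780 − 703 = 77.

77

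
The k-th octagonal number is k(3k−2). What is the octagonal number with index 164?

80360

The 164th octagonal number is n(3n−2) with n = 164.
164·(3·164 − 2) = 164·490 = 80360.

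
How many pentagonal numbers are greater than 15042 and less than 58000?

96

The n-th pentagonal number is n(3n−1)/2.
Smallest index with value > 15042: n = 101 (giving 15251).
Largest index with value < 58000: n = 196 (giving 57526).
Indices 101 through 196: 96 terms.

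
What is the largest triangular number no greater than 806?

Solve n(n+1)/2 ≤ 806 for integer n.
n = 39 gives 780 ≤ 806, while n = 40 gives 820 > 806; so the answer is 780.

780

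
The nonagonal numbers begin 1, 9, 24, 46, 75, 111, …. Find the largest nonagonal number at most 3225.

Solve n(7n−5)/2 ≤ 3225 for integer n.
n = 30 gives 3075 ≤ 3225, while n = 31 gives 3286 > 3225; so the answer is 3075.

3075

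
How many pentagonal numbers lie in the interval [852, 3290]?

The n-th pentagonal number is n(3n−1)/2.
Smallest index with value ≥ 852: n = 24 (giving 852).
Largest index with value ≤ 3290: n = 47 (giving 3290).
Indices 24 through 47: 24 terms.

24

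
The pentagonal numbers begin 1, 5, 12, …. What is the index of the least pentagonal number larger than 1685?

34

Solve n(3n−1)/2 > 1685 for integer n.
The largest n with value ≤ 1685 is 33 (since 1617 ≤ 1685 < 1717), so the first above is n = 34, value 1717.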